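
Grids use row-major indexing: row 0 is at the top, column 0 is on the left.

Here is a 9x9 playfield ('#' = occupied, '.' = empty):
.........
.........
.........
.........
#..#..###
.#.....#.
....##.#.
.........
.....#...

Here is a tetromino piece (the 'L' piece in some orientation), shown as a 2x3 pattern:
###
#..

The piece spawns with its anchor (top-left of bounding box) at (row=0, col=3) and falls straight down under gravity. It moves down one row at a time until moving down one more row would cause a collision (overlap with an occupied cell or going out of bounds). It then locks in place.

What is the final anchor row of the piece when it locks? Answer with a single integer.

Answer: 2

Derivation:
Spawn at (row=0, col=3). Try each row:
  row 0: fits
  row 1: fits
  row 2: fits
  row 3: blocked -> lock at row 2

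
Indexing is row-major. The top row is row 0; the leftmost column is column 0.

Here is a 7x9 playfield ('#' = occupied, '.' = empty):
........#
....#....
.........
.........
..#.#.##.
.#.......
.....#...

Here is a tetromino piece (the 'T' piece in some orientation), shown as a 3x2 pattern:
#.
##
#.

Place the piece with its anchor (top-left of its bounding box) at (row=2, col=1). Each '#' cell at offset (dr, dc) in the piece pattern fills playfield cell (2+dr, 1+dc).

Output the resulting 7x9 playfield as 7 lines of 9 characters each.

Fill (2+0,1+0) = (2,1)
Fill (2+1,1+0) = (3,1)
Fill (2+1,1+1) = (3,2)
Fill (2+2,1+0) = (4,1)

Answer: ........#
....#....
.#.......
.##......
.##.#.##.
.#.......
.....#...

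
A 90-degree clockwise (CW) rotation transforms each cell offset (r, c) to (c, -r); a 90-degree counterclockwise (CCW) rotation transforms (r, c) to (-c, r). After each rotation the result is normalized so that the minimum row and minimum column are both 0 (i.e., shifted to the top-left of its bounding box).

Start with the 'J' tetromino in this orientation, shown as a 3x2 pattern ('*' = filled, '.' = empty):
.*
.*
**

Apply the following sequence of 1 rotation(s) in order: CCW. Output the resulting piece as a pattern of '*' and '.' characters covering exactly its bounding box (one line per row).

Start:
.*
.*
**
After rotation 1 (CCW):
***
..*

Answer: ***
..*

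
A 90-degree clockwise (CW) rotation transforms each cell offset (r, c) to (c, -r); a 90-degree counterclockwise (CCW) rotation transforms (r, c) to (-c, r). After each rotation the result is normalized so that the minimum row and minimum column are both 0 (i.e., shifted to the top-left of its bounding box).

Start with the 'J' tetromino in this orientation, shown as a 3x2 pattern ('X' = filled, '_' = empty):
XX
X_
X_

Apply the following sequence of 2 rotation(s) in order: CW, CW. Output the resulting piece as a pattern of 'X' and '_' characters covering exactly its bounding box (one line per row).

Start:
XX
X_
X_
After rotation 1 (CW):
XXX
__X
After rotation 2 (CW):
_X
_X
XX

Answer: _X
_X
XX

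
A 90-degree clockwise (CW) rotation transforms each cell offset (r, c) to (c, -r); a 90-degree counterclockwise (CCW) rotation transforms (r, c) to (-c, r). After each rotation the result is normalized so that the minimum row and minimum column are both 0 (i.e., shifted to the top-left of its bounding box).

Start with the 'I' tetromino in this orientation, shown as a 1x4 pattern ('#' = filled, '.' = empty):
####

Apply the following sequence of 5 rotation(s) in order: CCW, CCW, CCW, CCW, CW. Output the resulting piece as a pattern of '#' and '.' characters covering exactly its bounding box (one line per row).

Start:
####
After rotation 1 (CCW):
#
#
#
#
After rotation 2 (CCW):
####
After rotation 3 (CCW):
#
#
#
#
After rotation 4 (CCW):
####
After rotation 5 (CW):
#
#
#
#

Answer: #
#
#
#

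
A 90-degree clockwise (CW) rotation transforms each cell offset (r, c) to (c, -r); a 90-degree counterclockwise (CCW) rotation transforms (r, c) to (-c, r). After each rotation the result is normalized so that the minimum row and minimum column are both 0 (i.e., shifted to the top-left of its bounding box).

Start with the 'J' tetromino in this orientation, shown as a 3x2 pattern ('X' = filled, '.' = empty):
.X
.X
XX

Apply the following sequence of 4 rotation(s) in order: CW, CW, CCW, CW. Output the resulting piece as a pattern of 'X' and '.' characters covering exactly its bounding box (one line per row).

Start:
.X
.X
XX
After rotation 1 (CW):
X..
XXX
After rotation 2 (CW):
XX
X.
X.
After rotation 3 (CCW):
X..
XXX
After rotation 4 (CW):
XX
X.
X.

Answer: XX
X.
X.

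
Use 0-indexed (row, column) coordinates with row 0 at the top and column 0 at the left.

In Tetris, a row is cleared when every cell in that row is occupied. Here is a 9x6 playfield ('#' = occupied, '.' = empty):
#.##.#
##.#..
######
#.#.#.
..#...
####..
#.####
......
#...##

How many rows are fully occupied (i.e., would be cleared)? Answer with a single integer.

Check each row:
  row 0: 2 empty cells -> not full
  row 1: 3 empty cells -> not full
  row 2: 0 empty cells -> FULL (clear)
  row 3: 3 empty cells -> not full
  row 4: 5 empty cells -> not full
  row 5: 2 empty cells -> not full
  row 6: 1 empty cell -> not full
  row 7: 6 empty cells -> not full
  row 8: 3 empty cells -> not full
Total rows cleared: 1

Answer: 1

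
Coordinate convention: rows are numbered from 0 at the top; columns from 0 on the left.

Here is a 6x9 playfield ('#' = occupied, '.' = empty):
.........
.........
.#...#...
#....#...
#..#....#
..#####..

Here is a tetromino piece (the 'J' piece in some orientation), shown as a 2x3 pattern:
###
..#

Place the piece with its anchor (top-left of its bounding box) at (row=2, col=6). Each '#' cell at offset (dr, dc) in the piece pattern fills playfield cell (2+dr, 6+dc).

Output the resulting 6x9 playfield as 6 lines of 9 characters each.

Fill (2+0,6+0) = (2,6)
Fill (2+0,6+1) = (2,7)
Fill (2+0,6+2) = (2,8)
Fill (2+1,6+2) = (3,8)

Answer: .........
.........
.#...####
#....#..#
#..#....#
..#####..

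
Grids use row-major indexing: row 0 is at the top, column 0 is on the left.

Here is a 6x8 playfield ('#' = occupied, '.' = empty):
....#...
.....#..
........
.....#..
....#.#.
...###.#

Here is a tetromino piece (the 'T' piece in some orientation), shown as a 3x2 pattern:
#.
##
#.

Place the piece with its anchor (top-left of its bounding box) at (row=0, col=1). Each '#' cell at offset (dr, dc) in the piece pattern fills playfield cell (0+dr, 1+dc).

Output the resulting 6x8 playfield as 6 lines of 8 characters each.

Fill (0+0,1+0) = (0,1)
Fill (0+1,1+0) = (1,1)
Fill (0+1,1+1) = (1,2)
Fill (0+2,1+0) = (2,1)

Answer: .#..#...
.##..#..
.#......
.....#..
....#.#.
...###.#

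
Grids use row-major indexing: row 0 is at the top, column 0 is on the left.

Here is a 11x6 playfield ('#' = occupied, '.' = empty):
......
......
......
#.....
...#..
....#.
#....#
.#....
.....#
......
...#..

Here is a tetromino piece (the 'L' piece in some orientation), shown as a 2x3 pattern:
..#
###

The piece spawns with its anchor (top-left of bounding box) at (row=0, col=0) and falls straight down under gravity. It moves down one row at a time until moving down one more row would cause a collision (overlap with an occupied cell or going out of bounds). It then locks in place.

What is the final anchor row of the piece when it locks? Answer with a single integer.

Spawn at (row=0, col=0). Try each row:
  row 0: fits
  row 1: fits
  row 2: blocked -> lock at row 1

Answer: 1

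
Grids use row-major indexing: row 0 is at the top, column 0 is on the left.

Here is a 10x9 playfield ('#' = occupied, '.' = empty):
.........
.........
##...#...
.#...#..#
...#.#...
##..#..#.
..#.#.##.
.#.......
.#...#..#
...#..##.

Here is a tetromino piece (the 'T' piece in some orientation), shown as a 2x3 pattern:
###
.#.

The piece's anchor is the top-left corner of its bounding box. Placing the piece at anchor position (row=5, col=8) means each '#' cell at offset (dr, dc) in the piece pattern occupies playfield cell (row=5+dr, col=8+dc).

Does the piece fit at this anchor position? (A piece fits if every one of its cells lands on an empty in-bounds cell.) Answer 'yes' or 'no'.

Check each piece cell at anchor (5, 8):
  offset (0,0) -> (5,8): empty -> OK
  offset (0,1) -> (5,9): out of bounds -> FAIL
  offset (0,2) -> (5,10): out of bounds -> FAIL
  offset (1,1) -> (6,9): out of bounds -> FAIL
All cells valid: no

Answer: no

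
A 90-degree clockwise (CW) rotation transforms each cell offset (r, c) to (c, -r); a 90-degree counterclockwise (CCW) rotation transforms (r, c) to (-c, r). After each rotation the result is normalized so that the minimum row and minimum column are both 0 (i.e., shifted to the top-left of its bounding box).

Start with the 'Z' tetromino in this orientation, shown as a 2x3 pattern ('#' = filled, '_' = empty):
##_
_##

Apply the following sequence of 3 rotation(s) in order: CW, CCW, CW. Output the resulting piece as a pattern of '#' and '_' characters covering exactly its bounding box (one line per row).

Start:
##_
_##
After rotation 1 (CW):
_#
##
#_
After rotation 2 (CCW):
##_
_##
After rotation 3 (CW):
_#
##
#_

Answer: _#
##
#_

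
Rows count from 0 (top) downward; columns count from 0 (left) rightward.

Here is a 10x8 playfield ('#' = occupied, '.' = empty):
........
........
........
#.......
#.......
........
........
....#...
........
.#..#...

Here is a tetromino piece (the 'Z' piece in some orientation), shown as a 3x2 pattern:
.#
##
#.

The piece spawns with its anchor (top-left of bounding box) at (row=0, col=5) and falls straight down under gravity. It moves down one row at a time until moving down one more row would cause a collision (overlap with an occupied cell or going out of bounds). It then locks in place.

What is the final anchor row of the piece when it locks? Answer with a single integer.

Spawn at (row=0, col=5). Try each row:
  row 0: fits
  row 1: fits
  row 2: fits
  row 3: fits
  row 4: fits
  row 5: fits
  row 6: fits
  row 7: fits
  row 8: blocked -> lock at row 7

Answer: 7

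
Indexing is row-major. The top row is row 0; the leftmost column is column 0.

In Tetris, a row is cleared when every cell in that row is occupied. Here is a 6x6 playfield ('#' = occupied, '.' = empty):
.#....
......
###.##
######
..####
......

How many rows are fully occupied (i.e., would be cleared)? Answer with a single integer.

Answer: 1

Derivation:
Check each row:
  row 0: 5 empty cells -> not full
  row 1: 6 empty cells -> not full
  row 2: 1 empty cell -> not full
  row 3: 0 empty cells -> FULL (clear)
  row 4: 2 empty cells -> not full
  row 5: 6 empty cells -> not full
Total rows cleared: 1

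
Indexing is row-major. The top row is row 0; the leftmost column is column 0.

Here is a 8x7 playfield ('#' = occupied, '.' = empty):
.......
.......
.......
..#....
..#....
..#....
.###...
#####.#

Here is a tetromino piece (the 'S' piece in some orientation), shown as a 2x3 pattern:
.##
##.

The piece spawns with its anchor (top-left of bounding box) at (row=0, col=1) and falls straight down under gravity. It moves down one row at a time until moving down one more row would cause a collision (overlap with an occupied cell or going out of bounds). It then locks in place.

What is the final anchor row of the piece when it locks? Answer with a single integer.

Spawn at (row=0, col=1). Try each row:
  row 0: fits
  row 1: fits
  row 2: blocked -> lock at row 1

Answer: 1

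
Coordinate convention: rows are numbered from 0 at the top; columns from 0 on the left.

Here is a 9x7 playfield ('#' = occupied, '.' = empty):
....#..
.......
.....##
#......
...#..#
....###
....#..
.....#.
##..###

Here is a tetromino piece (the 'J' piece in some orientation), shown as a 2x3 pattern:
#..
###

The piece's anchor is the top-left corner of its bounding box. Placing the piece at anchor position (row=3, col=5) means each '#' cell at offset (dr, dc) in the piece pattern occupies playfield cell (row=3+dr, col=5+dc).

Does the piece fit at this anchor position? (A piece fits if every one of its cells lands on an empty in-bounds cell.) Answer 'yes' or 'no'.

Answer: no

Derivation:
Check each piece cell at anchor (3, 5):
  offset (0,0) -> (3,5): empty -> OK
  offset (1,0) -> (4,5): empty -> OK
  offset (1,1) -> (4,6): occupied ('#') -> FAIL
  offset (1,2) -> (4,7): out of bounds -> FAIL
All cells valid: no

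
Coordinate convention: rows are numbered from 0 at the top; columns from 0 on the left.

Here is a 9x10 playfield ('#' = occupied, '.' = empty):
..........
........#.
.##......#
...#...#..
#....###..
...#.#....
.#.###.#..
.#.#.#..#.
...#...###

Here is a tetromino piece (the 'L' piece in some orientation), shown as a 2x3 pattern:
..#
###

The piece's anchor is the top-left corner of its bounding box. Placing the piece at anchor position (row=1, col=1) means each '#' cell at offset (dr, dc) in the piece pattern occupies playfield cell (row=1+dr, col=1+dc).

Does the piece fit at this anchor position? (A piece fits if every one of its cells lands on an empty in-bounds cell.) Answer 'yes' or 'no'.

Check each piece cell at anchor (1, 1):
  offset (0,2) -> (1,3): empty -> OK
  offset (1,0) -> (2,1): occupied ('#') -> FAIL
  offset (1,1) -> (2,2): occupied ('#') -> FAIL
  offset (1,2) -> (2,3): empty -> OK
All cells valid: no

Answer: no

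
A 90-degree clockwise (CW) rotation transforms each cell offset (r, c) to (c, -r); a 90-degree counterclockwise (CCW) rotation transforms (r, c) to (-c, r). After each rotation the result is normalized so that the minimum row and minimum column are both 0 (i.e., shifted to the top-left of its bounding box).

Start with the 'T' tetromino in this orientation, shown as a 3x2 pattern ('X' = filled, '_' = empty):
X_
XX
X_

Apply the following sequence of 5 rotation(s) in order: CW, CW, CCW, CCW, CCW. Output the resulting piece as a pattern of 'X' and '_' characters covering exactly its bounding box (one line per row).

Answer: _X_
XXX

Derivation:
Start:
X_
XX
X_
After rotation 1 (CW):
XXX
_X_
After rotation 2 (CW):
_X
XX
_X
After rotation 3 (CCW):
XXX
_X_
After rotation 4 (CCW):
X_
XX
X_
After rotation 5 (CCW):
_X_
XXX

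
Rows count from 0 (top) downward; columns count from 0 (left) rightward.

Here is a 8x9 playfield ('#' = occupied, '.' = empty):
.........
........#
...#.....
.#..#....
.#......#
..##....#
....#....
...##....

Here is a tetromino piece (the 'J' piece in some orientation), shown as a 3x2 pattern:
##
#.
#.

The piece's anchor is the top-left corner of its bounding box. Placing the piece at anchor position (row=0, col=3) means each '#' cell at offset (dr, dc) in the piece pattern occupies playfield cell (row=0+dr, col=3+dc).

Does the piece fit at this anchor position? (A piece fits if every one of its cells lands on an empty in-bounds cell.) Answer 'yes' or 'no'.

Answer: no

Derivation:
Check each piece cell at anchor (0, 3):
  offset (0,0) -> (0,3): empty -> OK
  offset (0,1) -> (0,4): empty -> OK
  offset (1,0) -> (1,3): empty -> OK
  offset (2,0) -> (2,3): occupied ('#') -> FAIL
All cells valid: no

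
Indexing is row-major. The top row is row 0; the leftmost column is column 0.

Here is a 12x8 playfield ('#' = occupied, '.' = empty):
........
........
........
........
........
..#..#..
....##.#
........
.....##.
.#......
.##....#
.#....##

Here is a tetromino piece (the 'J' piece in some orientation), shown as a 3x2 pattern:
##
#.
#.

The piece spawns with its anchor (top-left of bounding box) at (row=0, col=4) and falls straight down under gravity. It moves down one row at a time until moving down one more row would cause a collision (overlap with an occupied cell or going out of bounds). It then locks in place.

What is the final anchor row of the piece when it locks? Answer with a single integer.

Answer: 3

Derivation:
Spawn at (row=0, col=4). Try each row:
  row 0: fits
  row 1: fits
  row 2: fits
  row 3: fits
  row 4: blocked -> lock at row 3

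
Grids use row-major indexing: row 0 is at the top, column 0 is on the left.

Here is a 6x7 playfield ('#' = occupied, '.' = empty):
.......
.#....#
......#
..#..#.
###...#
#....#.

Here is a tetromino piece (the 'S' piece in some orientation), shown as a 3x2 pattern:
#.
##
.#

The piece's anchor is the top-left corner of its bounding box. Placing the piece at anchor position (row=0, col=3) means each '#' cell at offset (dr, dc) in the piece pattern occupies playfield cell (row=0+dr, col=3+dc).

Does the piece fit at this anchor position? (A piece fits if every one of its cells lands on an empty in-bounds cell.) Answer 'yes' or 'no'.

Check each piece cell at anchor (0, 3):
  offset (0,0) -> (0,3): empty -> OK
  offset (1,0) -> (1,3): empty -> OK
  offset (1,1) -> (1,4): empty -> OK
  offset (2,1) -> (2,4): empty -> OK
All cells valid: yes

Answer: yes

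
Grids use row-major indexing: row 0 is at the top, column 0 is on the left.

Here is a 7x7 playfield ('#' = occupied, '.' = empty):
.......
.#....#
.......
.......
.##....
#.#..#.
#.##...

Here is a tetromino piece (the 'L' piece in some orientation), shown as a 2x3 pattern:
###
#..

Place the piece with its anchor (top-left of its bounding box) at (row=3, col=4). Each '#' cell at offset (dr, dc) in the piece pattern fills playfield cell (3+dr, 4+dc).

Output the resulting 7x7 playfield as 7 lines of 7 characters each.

Answer: .......
.#....#
.......
....###
.##.#..
#.#..#.
#.##...

Derivation:
Fill (3+0,4+0) = (3,4)
Fill (3+0,4+1) = (3,5)
Fill (3+0,4+2) = (3,6)
Fill (3+1,4+0) = (4,4)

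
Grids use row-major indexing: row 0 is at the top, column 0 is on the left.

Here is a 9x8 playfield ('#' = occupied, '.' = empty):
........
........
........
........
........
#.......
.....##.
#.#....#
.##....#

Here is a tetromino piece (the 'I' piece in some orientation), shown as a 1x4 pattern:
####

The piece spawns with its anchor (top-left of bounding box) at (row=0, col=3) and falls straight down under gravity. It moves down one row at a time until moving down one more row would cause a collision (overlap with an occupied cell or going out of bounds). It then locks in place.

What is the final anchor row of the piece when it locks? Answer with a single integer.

Spawn at (row=0, col=3). Try each row:
  row 0: fits
  row 1: fits
  row 2: fits
  row 3: fits
  row 4: fits
  row 5: fits
  row 6: blocked -> lock at row 5

Answer: 5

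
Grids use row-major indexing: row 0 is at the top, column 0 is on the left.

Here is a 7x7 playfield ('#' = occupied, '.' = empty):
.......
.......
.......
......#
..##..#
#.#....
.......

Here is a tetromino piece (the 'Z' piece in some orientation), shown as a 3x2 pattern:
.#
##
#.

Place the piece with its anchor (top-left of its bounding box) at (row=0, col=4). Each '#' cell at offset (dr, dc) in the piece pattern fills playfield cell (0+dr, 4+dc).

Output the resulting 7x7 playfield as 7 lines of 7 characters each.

Answer: .....#.
....##.
....#..
......#
..##..#
#.#....
.......

Derivation:
Fill (0+0,4+1) = (0,5)
Fill (0+1,4+0) = (1,4)
Fill (0+1,4+1) = (1,5)
Fill (0+2,4+0) = (2,4)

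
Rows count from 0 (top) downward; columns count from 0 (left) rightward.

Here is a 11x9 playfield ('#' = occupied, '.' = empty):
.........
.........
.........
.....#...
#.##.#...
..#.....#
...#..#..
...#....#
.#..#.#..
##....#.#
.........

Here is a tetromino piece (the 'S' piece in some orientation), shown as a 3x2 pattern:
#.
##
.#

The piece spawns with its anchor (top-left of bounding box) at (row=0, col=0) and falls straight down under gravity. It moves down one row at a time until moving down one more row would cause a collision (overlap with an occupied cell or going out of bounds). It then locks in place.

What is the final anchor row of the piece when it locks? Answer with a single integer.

Spawn at (row=0, col=0). Try each row:
  row 0: fits
  row 1: fits
  row 2: fits
  row 3: blocked -> lock at row 2

Answer: 2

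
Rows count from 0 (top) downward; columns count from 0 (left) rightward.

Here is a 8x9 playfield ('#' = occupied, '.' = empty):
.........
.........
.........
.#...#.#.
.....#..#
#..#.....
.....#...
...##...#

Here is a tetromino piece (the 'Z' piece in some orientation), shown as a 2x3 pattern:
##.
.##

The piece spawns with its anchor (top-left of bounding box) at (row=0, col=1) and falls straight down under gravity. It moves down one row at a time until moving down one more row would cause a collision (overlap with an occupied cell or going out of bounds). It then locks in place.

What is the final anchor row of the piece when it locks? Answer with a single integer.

Answer: 2

Derivation:
Spawn at (row=0, col=1). Try each row:
  row 0: fits
  row 1: fits
  row 2: fits
  row 3: blocked -> lock at row 2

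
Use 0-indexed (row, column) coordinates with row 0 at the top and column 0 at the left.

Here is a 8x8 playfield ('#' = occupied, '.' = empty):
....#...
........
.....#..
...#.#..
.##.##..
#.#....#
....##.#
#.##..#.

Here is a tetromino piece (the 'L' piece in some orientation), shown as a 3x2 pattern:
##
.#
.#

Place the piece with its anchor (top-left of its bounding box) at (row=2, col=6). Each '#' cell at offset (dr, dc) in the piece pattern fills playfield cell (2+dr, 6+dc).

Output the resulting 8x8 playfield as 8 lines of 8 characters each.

Fill (2+0,6+0) = (2,6)
Fill (2+0,6+1) = (2,7)
Fill (2+1,6+1) = (3,7)
Fill (2+2,6+1) = (4,7)

Answer: ....#...
........
.....###
...#.#.#
.##.##.#
#.#....#
....##.#
#.##..#.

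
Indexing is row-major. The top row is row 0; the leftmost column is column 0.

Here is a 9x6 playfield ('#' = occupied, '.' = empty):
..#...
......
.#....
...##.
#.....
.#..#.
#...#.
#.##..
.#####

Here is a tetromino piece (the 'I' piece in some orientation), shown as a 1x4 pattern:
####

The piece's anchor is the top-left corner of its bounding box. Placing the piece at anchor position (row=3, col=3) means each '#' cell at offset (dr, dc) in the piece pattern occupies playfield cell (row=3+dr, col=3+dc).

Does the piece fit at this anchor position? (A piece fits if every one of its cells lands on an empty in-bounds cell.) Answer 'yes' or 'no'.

Check each piece cell at anchor (3, 3):
  offset (0,0) -> (3,3): occupied ('#') -> FAIL
  offset (0,1) -> (3,4): occupied ('#') -> FAIL
  offset (0,2) -> (3,5): empty -> OK
  offset (0,3) -> (3,6): out of bounds -> FAIL
All cells valid: no

Answer: no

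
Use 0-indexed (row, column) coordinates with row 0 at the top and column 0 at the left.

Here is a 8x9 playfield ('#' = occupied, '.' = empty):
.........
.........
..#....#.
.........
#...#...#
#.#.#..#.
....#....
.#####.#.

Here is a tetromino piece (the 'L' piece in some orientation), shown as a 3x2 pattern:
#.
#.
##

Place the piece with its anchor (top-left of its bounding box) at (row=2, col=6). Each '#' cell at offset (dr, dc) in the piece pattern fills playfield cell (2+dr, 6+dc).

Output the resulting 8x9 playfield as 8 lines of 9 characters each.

Fill (2+0,6+0) = (2,6)
Fill (2+1,6+0) = (3,6)
Fill (2+2,6+0) = (4,6)
Fill (2+2,6+1) = (4,7)

Answer: .........
.........
..#...##.
......#..
#...#.###
#.#.#..#.
....#....
.#####.#.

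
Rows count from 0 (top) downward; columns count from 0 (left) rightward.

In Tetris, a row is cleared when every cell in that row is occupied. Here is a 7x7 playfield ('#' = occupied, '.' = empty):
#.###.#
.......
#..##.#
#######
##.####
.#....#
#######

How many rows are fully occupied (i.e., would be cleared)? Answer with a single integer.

Check each row:
  row 0: 2 empty cells -> not full
  row 1: 7 empty cells -> not full
  row 2: 3 empty cells -> not full
  row 3: 0 empty cells -> FULL (clear)
  row 4: 1 empty cell -> not full
  row 5: 5 empty cells -> not full
  row 6: 0 empty cells -> FULL (clear)
Total rows cleared: 2

Answer: 2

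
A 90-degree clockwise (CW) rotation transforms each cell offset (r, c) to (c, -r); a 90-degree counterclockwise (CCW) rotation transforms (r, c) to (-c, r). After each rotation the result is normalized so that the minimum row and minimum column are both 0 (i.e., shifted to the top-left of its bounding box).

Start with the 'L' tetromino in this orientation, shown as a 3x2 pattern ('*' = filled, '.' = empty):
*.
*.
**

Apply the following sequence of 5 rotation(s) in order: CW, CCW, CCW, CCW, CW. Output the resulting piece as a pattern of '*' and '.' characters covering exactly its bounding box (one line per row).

Start:
*.
*.
**
After rotation 1 (CW):
***
*..
After rotation 2 (CCW):
*.
*.
**
After rotation 3 (CCW):
..*
***
After rotation 4 (CCW):
**
.*
.*
After rotation 5 (CW):
..*
***

Answer: ..*
***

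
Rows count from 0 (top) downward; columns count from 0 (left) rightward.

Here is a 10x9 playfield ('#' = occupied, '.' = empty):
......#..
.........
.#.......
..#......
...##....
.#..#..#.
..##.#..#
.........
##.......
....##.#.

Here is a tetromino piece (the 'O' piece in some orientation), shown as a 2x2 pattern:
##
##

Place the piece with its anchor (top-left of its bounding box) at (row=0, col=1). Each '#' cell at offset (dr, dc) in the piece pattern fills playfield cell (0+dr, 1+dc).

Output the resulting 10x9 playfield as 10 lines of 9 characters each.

Fill (0+0,1+0) = (0,1)
Fill (0+0,1+1) = (0,2)
Fill (0+1,1+0) = (1,1)
Fill (0+1,1+1) = (1,2)

Answer: .##...#..
.##......
.#.......
..#......
...##....
.#..#..#.
..##.#..#
.........
##.......
....##.#.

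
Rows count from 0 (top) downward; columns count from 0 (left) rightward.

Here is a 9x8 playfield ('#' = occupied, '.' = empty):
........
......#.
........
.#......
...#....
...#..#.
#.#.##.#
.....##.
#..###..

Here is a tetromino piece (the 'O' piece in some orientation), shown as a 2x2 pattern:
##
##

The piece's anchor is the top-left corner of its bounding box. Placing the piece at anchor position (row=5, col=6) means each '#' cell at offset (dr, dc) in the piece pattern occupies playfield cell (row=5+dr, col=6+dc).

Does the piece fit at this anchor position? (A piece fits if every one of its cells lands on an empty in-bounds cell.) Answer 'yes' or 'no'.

Answer: no

Derivation:
Check each piece cell at anchor (5, 6):
  offset (0,0) -> (5,6): occupied ('#') -> FAIL
  offset (0,1) -> (5,7): empty -> OK
  offset (1,0) -> (6,6): empty -> OK
  offset (1,1) -> (6,7): occupied ('#') -> FAIL
All cells valid: no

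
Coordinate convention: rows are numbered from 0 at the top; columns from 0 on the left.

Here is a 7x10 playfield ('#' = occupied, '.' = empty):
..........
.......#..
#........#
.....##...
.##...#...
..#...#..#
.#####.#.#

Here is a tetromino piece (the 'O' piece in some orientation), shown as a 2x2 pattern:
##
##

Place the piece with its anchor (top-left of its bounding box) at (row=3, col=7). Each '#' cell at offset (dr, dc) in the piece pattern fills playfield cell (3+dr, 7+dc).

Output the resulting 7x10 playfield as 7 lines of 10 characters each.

Answer: ..........
.......#..
#........#
.....####.
.##...###.
..#...#..#
.#####.#.#

Derivation:
Fill (3+0,7+0) = (3,7)
Fill (3+0,7+1) = (3,8)
Fill (3+1,7+0) = (4,7)
Fill (3+1,7+1) = (4,8)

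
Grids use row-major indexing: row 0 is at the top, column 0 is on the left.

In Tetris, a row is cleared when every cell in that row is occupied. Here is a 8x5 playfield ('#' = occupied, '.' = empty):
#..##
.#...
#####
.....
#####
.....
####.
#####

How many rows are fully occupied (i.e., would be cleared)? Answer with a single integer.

Check each row:
  row 0: 2 empty cells -> not full
  row 1: 4 empty cells -> not full
  row 2: 0 empty cells -> FULL (clear)
  row 3: 5 empty cells -> not full
  row 4: 0 empty cells -> FULL (clear)
  row 5: 5 empty cells -> not full
  row 6: 1 empty cell -> not full
  row 7: 0 empty cells -> FULL (clear)
Total rows cleared: 3

Answer: 3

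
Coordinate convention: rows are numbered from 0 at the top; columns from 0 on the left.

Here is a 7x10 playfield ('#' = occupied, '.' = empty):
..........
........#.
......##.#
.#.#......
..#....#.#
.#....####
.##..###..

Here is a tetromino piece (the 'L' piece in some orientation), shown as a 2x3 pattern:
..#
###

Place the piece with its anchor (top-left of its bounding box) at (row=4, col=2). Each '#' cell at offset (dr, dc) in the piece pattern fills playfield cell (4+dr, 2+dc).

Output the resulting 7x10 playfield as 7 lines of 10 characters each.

Answer: ..........
........#.
......##.#
.#.#......
..#.#..#.#
.####.####
.##..###..

Derivation:
Fill (4+0,2+2) = (4,4)
Fill (4+1,2+0) = (5,2)
Fill (4+1,2+1) = (5,3)
Fill (4+1,2+2) = (5,4)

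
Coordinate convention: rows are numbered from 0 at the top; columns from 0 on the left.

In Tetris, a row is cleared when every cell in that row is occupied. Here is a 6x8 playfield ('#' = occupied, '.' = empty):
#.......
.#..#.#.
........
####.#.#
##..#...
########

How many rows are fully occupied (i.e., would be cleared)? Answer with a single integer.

Check each row:
  row 0: 7 empty cells -> not full
  row 1: 5 empty cells -> not full
  row 2: 8 empty cells -> not full
  row 3: 2 empty cells -> not full
  row 4: 5 empty cells -> not full
  row 5: 0 empty cells -> FULL (clear)
Total rows cleared: 1

Answer: 1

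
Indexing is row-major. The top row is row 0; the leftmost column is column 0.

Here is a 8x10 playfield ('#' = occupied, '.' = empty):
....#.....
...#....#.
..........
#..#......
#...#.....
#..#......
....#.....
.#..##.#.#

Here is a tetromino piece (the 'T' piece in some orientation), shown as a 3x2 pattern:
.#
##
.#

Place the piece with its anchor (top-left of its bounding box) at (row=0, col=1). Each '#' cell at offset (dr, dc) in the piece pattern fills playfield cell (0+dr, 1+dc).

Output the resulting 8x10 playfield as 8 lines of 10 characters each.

Fill (0+0,1+1) = (0,2)
Fill (0+1,1+0) = (1,1)
Fill (0+1,1+1) = (1,2)
Fill (0+2,1+1) = (2,2)

Answer: ..#.#.....
.###....#.
..#.......
#..#......
#...#.....
#..#......
....#.....
.#..##.#.#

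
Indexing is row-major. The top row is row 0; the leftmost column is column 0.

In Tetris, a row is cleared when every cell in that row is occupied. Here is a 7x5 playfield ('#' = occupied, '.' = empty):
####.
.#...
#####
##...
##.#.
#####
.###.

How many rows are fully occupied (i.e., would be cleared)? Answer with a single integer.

Answer: 2

Derivation:
Check each row:
  row 0: 1 empty cell -> not full
  row 1: 4 empty cells -> not full
  row 2: 0 empty cells -> FULL (clear)
  row 3: 3 empty cells -> not full
  row 4: 2 empty cells -> not full
  row 5: 0 empty cells -> FULL (clear)
  row 6: 2 empty cells -> not full
Total rows cleared: 2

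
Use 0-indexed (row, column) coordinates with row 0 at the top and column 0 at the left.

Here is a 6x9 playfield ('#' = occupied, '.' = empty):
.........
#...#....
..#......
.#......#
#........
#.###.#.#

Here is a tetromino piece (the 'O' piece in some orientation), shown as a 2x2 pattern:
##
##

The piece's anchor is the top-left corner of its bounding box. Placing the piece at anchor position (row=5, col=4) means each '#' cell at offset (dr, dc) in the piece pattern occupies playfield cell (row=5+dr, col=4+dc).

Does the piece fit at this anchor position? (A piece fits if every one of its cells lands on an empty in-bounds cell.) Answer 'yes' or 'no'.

Check each piece cell at anchor (5, 4):
  offset (0,0) -> (5,4): occupied ('#') -> FAIL
  offset (0,1) -> (5,5): empty -> OK
  offset (1,0) -> (6,4): out of bounds -> FAIL
  offset (1,1) -> (6,5): out of bounds -> FAIL
All cells valid: no

Answer: no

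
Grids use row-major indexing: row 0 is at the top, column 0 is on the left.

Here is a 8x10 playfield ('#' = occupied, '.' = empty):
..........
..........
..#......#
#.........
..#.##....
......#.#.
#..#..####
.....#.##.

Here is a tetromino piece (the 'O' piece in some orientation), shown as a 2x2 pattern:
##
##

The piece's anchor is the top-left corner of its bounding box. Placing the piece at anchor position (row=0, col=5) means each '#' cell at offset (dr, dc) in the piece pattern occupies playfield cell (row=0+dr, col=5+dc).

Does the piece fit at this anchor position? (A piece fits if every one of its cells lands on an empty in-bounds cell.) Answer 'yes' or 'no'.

Check each piece cell at anchor (0, 5):
  offset (0,0) -> (0,5): empty -> OK
  offset (0,1) -> (0,6): empty -> OK
  offset (1,0) -> (1,5): empty -> OK
  offset (1,1) -> (1,6): empty -> OK
All cells valid: yes

Answer: yes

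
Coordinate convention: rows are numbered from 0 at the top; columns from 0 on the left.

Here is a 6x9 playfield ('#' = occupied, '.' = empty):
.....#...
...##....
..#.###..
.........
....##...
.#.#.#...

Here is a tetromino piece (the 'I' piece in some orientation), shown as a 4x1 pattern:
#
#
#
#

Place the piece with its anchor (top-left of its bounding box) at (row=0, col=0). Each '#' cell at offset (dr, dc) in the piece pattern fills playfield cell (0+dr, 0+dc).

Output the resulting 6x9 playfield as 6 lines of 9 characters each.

Fill (0+0,0+0) = (0,0)
Fill (0+1,0+0) = (1,0)
Fill (0+2,0+0) = (2,0)
Fill (0+3,0+0) = (3,0)

Answer: #....#...
#..##....
#.#.###..
#........
....##...
.#.#.#...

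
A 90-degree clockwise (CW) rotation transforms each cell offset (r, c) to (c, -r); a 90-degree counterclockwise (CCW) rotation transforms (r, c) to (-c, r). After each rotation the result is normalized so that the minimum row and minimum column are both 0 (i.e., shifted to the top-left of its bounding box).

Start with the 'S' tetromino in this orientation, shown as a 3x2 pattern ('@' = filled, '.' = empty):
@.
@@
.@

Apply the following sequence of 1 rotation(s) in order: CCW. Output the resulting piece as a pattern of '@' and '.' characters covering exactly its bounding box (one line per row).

Answer: .@@
@@.

Derivation:
Start:
@.
@@
.@
After rotation 1 (CCW):
.@@
@@.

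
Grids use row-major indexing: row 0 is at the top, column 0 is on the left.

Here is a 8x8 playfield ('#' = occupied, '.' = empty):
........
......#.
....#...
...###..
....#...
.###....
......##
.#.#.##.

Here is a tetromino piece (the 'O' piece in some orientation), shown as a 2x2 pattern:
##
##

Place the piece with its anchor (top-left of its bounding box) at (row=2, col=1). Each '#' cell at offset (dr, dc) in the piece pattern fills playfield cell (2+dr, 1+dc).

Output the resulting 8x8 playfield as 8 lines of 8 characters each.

Fill (2+0,1+0) = (2,1)
Fill (2+0,1+1) = (2,2)
Fill (2+1,1+0) = (3,1)
Fill (2+1,1+1) = (3,2)

Answer: ........
......#.
.##.#...
.#####..
....#...
.###....
......##
.#.#.##.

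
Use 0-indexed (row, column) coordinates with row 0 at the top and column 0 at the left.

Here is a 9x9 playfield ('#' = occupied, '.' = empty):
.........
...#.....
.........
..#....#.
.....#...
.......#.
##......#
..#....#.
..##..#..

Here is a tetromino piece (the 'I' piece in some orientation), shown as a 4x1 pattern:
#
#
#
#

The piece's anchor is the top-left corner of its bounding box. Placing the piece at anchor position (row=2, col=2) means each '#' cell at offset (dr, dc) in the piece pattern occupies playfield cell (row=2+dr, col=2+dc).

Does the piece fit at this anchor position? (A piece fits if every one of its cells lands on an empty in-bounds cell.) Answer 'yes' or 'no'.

Answer: no

Derivation:
Check each piece cell at anchor (2, 2):
  offset (0,0) -> (2,2): empty -> OK
  offset (1,0) -> (3,2): occupied ('#') -> FAIL
  offset (2,0) -> (4,2): empty -> OK
  offset (3,0) -> (5,2): empty -> OK
All cells valid: no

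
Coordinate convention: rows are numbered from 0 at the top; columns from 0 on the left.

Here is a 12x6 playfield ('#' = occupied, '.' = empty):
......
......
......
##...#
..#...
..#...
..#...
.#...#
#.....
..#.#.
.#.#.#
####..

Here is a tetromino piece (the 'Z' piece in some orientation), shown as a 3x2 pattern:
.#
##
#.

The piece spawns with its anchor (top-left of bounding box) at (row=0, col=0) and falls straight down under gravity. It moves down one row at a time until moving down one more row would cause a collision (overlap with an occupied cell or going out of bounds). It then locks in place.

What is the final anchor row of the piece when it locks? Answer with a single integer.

Answer: 0

Derivation:
Spawn at (row=0, col=0). Try each row:
  row 0: fits
  row 1: blocked -> lock at row 0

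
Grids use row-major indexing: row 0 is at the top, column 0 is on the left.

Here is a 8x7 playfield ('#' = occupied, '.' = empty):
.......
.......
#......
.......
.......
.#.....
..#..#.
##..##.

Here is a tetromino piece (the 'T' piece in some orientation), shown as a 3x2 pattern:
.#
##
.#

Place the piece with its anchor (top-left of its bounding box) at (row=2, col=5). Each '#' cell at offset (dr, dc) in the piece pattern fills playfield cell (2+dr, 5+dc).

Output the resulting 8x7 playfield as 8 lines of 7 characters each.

Fill (2+0,5+1) = (2,6)
Fill (2+1,5+0) = (3,5)
Fill (2+1,5+1) = (3,6)
Fill (2+2,5+1) = (4,6)

Answer: .......
.......
#.....#
.....##
......#
.#.....
..#..#.
##..##.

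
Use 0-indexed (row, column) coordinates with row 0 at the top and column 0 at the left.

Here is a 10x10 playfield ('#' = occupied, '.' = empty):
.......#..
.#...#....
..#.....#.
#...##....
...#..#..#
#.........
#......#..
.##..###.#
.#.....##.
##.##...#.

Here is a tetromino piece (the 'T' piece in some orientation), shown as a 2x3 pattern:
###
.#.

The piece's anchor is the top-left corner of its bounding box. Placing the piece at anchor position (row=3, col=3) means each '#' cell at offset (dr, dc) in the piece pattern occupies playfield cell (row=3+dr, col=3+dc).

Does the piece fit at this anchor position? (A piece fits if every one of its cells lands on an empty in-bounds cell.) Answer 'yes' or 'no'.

Answer: no

Derivation:
Check each piece cell at anchor (3, 3):
  offset (0,0) -> (3,3): empty -> OK
  offset (0,1) -> (3,4): occupied ('#') -> FAIL
  offset (0,2) -> (3,5): occupied ('#') -> FAIL
  offset (1,1) -> (4,4): empty -> OK
All cells valid: no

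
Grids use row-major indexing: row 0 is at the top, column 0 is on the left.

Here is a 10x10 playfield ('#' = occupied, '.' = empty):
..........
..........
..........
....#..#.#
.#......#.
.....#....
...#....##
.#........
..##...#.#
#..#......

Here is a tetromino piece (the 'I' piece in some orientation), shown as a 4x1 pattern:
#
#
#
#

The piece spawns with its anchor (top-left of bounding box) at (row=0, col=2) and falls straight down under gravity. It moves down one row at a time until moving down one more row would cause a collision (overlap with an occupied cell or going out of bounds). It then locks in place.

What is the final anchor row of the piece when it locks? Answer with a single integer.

Answer: 4

Derivation:
Spawn at (row=0, col=2). Try each row:
  row 0: fits
  row 1: fits
  row 2: fits
  row 3: fits
  row 4: fits
  row 5: blocked -> lock at row 4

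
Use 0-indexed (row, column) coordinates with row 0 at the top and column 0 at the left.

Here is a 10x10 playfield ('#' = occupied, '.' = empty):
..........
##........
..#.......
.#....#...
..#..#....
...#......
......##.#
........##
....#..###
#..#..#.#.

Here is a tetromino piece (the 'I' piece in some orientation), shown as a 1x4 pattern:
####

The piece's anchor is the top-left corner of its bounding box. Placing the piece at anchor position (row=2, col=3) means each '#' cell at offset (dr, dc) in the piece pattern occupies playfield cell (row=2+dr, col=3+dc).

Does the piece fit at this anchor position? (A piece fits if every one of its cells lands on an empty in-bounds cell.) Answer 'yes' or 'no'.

Check each piece cell at anchor (2, 3):
  offset (0,0) -> (2,3): empty -> OK
  offset (0,1) -> (2,4): empty -> OK
  offset (0,2) -> (2,5): empty -> OK
  offset (0,3) -> (2,6): empty -> OK
All cells valid: yes

Answer: yes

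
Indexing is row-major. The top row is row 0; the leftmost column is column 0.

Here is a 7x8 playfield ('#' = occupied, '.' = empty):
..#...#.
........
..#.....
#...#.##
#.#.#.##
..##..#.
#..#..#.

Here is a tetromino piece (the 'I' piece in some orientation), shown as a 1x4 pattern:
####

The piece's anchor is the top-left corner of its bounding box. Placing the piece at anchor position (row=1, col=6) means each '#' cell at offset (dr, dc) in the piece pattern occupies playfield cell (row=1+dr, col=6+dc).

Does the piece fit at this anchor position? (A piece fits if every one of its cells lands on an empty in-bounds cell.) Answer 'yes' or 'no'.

Answer: no

Derivation:
Check each piece cell at anchor (1, 6):
  offset (0,0) -> (1,6): empty -> OK
  offset (0,1) -> (1,7): empty -> OK
  offset (0,2) -> (1,8): out of bounds -> FAIL
  offset (0,3) -> (1,9): out of bounds -> FAIL
All cells valid: no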